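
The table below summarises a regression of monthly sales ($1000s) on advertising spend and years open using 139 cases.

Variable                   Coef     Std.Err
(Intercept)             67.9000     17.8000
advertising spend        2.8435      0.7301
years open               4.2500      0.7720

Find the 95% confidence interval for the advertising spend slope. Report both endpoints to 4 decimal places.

(1.3997, 4.2873)

Read off: b = 2.8435, SE = 0.7301 for advertising spend.
df = n − k − 1 = 139 − 2 − 1 = 136.
t* = t_{0.025, 136} = 1.977561.
Margin = t* × SE = 1.977561 × 0.7301 = 1.443817.
CI: 2.8435 ± 1.443817 → (1.3997, 4.2873).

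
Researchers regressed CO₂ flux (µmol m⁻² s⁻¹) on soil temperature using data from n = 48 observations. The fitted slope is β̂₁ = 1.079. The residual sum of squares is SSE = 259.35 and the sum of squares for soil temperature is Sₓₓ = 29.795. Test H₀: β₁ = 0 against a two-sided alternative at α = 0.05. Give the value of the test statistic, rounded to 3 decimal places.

t = 2.480

MSE = SSE/(n − 2) = 259.35/46 = 5.63804.
SE(β̂₁) = √(MSE/Sₓₓ) = √(5.63804/29.795) = 0.435003.
t = 1.079 / 0.435003 = 2.480.
df = n − 2 = 46.
Two-sided p ≈ 0.0168, which is < 0.05, so reject H₀.
There is evidence that soil temperature is associated with CO₂ flux.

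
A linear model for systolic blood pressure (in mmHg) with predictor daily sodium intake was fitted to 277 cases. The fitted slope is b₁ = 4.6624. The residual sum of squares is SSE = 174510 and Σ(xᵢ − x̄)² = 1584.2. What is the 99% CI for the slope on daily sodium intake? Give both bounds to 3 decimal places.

MSE = SSE/(n − 2) = 174510/275 = 634.582.
SE(b₁) = √(MSE/Sₓₓ) = √(634.582/1584.2) = 0.632905.
df = n − 2 = 275.
t* = t_{0.005, 275} = 2.593825.
Margin = t* × SE = 2.593825 × 0.632905 = 1.64165.
CI: 4.6624 ± 1.64165 → (3.021, 6.304).
With 99% confidence, each one-unit increase in daily sodium intake is associated with a change of between 3.021 and 6.304 mmHg in systolic blood pressure.

(3.021, 6.304)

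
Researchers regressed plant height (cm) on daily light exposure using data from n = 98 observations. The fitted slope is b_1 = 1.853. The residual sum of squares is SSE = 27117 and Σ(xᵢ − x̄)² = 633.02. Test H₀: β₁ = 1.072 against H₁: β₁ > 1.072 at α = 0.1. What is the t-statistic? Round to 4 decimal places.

t = 1.1692

MSE = SSE/(n − 2) = 27117/96 = 282.469.
SE(b_1) = √(MSE/Sₓₓ) = √(282.469/633.02) = 0.668.
t = (1.853 − 1.072) / 0.668 = 1.1692.
df = n − 2 = 96.
One-sided p ≈ 0.1226, which is ≥ 0.1, so fail to reject H₀.
The data do not give significant evidence that the true slope on daily light exposure exceeds 1.072 cm per unit.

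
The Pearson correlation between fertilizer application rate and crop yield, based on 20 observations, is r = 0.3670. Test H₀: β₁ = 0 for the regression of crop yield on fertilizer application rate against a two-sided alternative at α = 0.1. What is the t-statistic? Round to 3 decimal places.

t = r·√(n − 2)/√(1 − r²) = 0.3670·√18/√0.865311 = 1.674.
df = n − 2 = 18.
Two-sided p ≈ 0.1114, which is ≥ 0.1, so fail to reject H₀.
The data do not give significant evidence of a linear association between fertilizer application rate and crop yield.

t = 1.674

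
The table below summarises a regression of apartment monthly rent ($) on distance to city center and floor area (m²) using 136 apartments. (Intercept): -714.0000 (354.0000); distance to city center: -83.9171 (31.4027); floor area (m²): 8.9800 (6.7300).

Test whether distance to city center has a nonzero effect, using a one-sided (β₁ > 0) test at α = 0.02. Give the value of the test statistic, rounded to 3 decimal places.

t = -2.672

Read off: b = -83.9171, SE = 31.4027 for distance to city center.
H₀: β₁ = 0 vs H₁: β₁ > 0.
t = -83.9171 / 31.4027 = -2.672.
df = n − k − 1 = 136 − 2 − 1 = 133.
One-sided p ≈ 0.9958, which is ≥ 0.02, so fail to reject H₀.
The data do not give significant evidence that the true slope on distance to city center is positive, holding the other predictors fixed.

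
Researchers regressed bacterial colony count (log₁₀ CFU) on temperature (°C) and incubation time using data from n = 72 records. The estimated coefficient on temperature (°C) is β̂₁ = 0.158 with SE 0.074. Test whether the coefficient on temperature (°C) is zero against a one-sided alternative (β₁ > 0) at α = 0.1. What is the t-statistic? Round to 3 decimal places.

t = 2.135

H₀: β₁ = 0 vs H₁: β₁ > 0.
t = (β̂₁ − β₁⁰)/SE = 0.158 / 0.074 = 2.135.
df = n − k − 1 = 72 − 2 − 1 = 69.
One-sided p ≈ 0.0182, which is < 0.1, so reject H₀.
There is evidence that the true slope on temperature (°C) is positive, holding the other predictors fixed.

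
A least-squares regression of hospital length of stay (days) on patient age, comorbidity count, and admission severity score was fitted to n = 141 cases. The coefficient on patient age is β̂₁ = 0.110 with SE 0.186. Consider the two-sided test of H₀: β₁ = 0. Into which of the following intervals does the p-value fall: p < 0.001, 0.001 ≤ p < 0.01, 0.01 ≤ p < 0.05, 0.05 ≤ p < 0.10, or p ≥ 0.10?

t = 0.110 / 0.186 = 0.591.
df = n − k − 1 = 141 − 3 − 1 = 137.
Two-sided p = 2·P(T_{137} > |t|) ≈ 0.5552.
So p ≥ 0.10.

p ≥ 0.10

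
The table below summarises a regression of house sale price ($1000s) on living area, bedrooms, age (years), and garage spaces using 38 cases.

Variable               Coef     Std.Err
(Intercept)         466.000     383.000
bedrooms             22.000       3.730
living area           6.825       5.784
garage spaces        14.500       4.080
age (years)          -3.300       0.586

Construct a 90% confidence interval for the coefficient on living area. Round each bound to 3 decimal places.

(-2.964, 16.614)

Read off: b = 6.825, SE = 5.784 for living area.
df = n − k − 1 = 38 − 4 − 1 = 33.
t* = t_{0.05, 33} = 1.69236.
Margin = t* × SE = 1.69236 × 5.784 = 9.78861.
CI: 6.825 ± 9.78861 → (-2.964, 16.614).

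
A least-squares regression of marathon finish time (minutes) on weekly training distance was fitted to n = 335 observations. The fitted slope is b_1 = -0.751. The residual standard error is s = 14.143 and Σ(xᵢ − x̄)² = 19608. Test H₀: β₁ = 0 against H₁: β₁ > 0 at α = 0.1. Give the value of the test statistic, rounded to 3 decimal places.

t = -7.436

SE(b_1) = s/√Sₓₓ = 14.143/√19608 = 0.101001.
t = -0.751 / 0.101001 = -7.436.
df = n − 2 = 333.
One-sided p ≈ 1.0000, which is ≥ 0.1, so fail to reject H₀.
The data do not give significant evidence that the true slope on weekly training distance is positive.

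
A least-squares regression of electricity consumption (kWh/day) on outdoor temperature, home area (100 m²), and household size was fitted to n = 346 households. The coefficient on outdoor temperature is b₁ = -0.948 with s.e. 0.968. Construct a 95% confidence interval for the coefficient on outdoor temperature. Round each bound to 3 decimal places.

(-2.852, 0.956)

df = n − k − 1 = 346 − 3 − 1 = 342.
t* = t_{0.025, 342} = 1.966925.
Margin = t* × SE = 1.966925 × 0.968 = 1.90398.
CI: -0.948 ± 1.90398 → (-2.852, 0.956).
With 95% confidence, each one-unit increase in outdoor temperature is associated with a change of between -2.852 and 0.956 kWh/day in electricity consumption, holding the other predictors fixed.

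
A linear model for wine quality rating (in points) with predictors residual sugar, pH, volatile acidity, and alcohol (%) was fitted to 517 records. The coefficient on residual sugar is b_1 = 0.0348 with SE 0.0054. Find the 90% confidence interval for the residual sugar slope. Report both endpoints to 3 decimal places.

(0.026, 0.044)

df = n − k − 1 = 517 − 4 − 1 = 512.
t* = t_{0.05, 512} = 1.647835.
Margin = t* × SE = 1.647835 × 0.0054 = 0.00890.
CI: 0.0348 ± 0.00890 → (0.026, 0.044).
With 90% confidence, each one-unit increase in residual sugar is associated with a change of between 0.026 and 0.044 points in wine quality rating, holding the other predictors fixed.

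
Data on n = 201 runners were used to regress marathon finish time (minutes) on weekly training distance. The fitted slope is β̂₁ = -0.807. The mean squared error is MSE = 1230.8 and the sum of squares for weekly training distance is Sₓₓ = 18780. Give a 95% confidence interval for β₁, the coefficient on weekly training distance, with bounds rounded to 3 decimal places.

SE(β̂₁) = √(MSE/Sₓₓ) = √(1230.8/18780) = 0.256004.
df = n − 2 = 199.
t* = t_{0.025, 199} = 1.971957.
Margin = t* × SE = 1.971957 × 0.256004 = 0.50483.
CI: -0.807 ± 0.50483 → (-1.312, -0.302).
With 95% confidence, each one-unit increase in weekly training distance is associated with a change of between -1.312 and -0.302 minutes in marathon finish time.

(-1.312, -0.302)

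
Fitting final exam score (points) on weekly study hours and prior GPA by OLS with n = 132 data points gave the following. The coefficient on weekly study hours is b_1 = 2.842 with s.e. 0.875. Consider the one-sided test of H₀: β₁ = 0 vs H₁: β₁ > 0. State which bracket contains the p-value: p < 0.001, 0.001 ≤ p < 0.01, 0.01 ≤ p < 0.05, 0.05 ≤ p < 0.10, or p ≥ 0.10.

p < 0.001

t = 2.842 / 0.875 = 3.248.
df = n − k − 1 = 132 − 2 − 1 = 129.
One-sided p = P(T_{129} > t) ≈ 0.0007.
So p < 0.001.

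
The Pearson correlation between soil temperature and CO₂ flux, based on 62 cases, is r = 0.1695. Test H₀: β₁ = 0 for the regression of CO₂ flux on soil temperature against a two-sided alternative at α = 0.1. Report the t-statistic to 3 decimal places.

t = 1.332

t = r·√(n − 2)/√(1 − r²) = 0.1695·√60/√0.97127 = 1.332.
df = n − 2 = 60.
Two-sided p ≈ 0.1878, which is ≥ 0.1, so fail to reject H₀.
The data do not give significant evidence of a linear association between soil temperature and CO₂ flux.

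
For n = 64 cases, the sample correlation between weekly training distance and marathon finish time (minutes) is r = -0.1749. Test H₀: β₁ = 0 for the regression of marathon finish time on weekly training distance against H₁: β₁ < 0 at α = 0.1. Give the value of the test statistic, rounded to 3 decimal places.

t = r·√(n − 2)/√(1 − r²) = -0.1749·√62/√0.96941 = -1.399.
df = n − 2 = 62.
One-sided p ≈ 0.0834, which is < 0.1, so reject H₀.
There is evidence of a linear association between weekly training distance and marathon finish time.

t = -1.399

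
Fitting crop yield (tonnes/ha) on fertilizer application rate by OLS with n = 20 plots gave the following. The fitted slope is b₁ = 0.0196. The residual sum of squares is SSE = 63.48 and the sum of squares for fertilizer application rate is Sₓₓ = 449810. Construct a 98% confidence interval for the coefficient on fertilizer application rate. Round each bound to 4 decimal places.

MSE = SSE/(n − 2) = 63.48/18 = 3.52667.
SE(b₁) = √(MSE/Sₓₓ) = √(3.52667/449810) = 0.00280006.
df = n − 2 = 18.
t* = t_{0.01, 18} = 2.55238.
Margin = t* × SE = 2.55238 × 0.00280006 = 0.007147.
CI: 0.0196 ± 0.007147 → (0.0125, 0.0267).
With 98% confidence, each one-unit increase in fertilizer application rate is associated with a change of between 0.0125 and 0.0267 tonnes/ha in crop yield.

(0.0125, 0.0267)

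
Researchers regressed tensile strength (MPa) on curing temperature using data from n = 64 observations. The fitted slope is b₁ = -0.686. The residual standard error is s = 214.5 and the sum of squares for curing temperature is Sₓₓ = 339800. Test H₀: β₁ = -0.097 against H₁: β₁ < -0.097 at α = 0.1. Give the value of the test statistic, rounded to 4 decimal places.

SE(b₁) = s/√Sₓₓ = 214.5/√339800 = 0.367973.
t = (-0.686 − (-0.097)) / 0.367973 = -1.6007.
df = n − 2 = 62.
One-sided p ≈ 0.0573, which is < 0.1, so reject H₀.
There is evidence that the true slope on curing temperature is below -0.097 MPa per unit.

t = -1.6007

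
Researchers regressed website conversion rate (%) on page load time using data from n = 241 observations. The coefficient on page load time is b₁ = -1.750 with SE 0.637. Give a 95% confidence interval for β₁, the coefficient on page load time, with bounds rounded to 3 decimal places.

(-3.005, -0.495)

df = n − 2 = 241 − 2 = 239.
t* = t_{0.025, 239} = 1.969939.
Margin = t* × SE = 1.969939 × 0.637 = 1.25485.
CI: -1.750 ± 1.25485 → (-3.005, -0.495).
With 95% confidence, each one-unit increase in page load time is associated with a change of between -3.005 and -0.495 % in website conversion rate.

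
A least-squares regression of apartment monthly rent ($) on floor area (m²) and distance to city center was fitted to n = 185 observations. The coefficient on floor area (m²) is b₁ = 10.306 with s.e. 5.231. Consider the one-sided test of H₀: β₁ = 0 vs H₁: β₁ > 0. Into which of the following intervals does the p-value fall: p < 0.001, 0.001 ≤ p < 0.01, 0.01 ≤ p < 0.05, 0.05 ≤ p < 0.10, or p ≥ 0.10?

0.01 ≤ p < 0.05

t = 10.306 / 5.231 = 1.970.
df = n − k − 1 = 185 − 2 − 1 = 182.
One-sided p = P(T_{182} > t) ≈ 0.0252.
So 0.01 ≤ p < 0.05.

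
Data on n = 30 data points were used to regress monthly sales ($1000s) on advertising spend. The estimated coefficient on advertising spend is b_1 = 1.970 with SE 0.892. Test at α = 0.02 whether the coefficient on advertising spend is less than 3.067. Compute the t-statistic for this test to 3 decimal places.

H₀: β₁ = 3.067 vs H₁: β₁ < 3.067.
t = (b_1 − β₁⁰)/SE = (1.970 − 3.067) / 0.892 = -1.230.
df = n − 2 = 30 − 2 = 28.
One-sided p ≈ 0.1145, which is ≥ 0.02, so fail to reject H₀.
The data do not give significant evidence that the true slope on advertising spend is below 3.067 $1000s per unit.

t = -1.230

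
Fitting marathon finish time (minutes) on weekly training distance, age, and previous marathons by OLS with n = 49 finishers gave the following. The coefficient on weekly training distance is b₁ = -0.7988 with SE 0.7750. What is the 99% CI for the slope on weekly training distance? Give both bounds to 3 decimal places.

df = n − k − 1 = 49 − 3 − 1 = 45.
t* = t_{0.005, 45} = 2.689585.
Margin = t* × SE = 2.689585 × 0.7750 = 2.08443.
CI: -0.7988 ± 2.08443 → (-2.883, 1.286).
With 99% confidence, each one-unit increase in weekly training distance is associated with a change of between -2.883 and 1.286 minutes in marathon finish time, holding the other predictors fixed.

(-2.883, 1.286)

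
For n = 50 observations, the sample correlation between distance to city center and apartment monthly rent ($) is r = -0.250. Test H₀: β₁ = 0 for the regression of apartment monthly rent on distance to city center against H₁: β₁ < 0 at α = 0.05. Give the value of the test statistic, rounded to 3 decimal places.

t = -1.789

t = r·√(n − 2)/√(1 − r²) = -0.250·√48/√0.9375 = -1.789.
df = n − 2 = 48.
One-sided p ≈ 0.0400, which is < 0.05, so reject H₀.
There is evidence of a linear association between distance to city center and apartment monthly rent.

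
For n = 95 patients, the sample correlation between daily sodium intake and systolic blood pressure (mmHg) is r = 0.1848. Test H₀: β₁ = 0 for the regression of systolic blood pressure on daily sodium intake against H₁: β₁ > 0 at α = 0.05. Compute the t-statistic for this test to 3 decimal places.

t = 1.813

t = r·√(n − 2)/√(1 − r²) = 0.1848·√93/√0.965849 = 1.813.
df = n − 2 = 93.
One-sided p ≈ 0.0365, which is < 0.05, so reject H₀.
There is evidence of a linear association between daily sodium intake and systolic blood pressure.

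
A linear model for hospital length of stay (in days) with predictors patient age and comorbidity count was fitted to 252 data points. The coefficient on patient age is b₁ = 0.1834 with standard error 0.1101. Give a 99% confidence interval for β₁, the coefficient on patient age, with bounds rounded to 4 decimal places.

df = n − k − 1 = 252 − 2 − 1 = 249.
t* = t_{0.005, 249} = 2.595718.
Margin = t* × SE = 2.595718 × 0.1101 = 0.285789.
CI: 0.1834 ± 0.285789 → (-0.1024, 0.4692).
With 99% confidence, each one-unit increase in patient age is associated with a change of between -0.1024 and 0.4692 days in hospital length of stay, holding the other predictors fixed.

(-0.1024, 0.4692)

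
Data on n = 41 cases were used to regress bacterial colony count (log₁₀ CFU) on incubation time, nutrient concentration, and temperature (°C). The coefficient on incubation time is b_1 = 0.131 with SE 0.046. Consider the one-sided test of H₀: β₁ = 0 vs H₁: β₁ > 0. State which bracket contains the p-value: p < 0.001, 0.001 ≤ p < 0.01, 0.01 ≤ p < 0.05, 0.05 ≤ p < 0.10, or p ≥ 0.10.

t = 0.131 / 0.046 = 2.848.
df = n − k − 1 = 41 − 3 − 1 = 37.
One-sided p = P(T_{37} > t) ≈ 0.0036.
So 0.001 ≤ p < 0.01.

0.001 ≤ p < 0.01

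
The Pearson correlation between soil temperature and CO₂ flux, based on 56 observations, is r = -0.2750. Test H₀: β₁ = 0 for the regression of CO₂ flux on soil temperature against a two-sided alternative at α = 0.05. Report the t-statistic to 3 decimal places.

t = -2.102

t = r·√(n − 2)/√(1 − r²) = -0.2750·√54/√0.924375 = -2.102.
df = n − 2 = 54.
Two-sided p ≈ 0.0402, which is < 0.05, so reject H₀.
There is evidence of a linear association between soil temperature and CO₂ flux.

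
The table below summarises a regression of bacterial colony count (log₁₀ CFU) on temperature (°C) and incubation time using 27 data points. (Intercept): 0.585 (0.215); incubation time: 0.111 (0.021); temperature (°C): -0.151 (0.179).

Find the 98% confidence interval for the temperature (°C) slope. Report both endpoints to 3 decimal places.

(-0.597, 0.295)

Read off: b = -0.151, SE = 0.179 for temperature (°C).
df = n − k − 1 = 27 − 2 − 1 = 24.
t* = t_{0.01, 24} = 2.492159.
Margin = t* × SE = 2.492159 × 0.179 = 0.44610.
CI: -0.151 ± 0.44610 → (-0.597, 0.295).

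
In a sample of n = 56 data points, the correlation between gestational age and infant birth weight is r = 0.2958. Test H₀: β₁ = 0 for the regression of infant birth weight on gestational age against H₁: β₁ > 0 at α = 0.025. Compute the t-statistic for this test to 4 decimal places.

t = 2.2755

t = r·√(n − 2)/√(1 − r²) = 0.2958·√54/√0.912502 = 2.2755.
df = n − 2 = 54.
One-sided p ≈ 0.0134, which is < 0.025, so reject H₀.
There is evidence of a linear association between gestational age and infant birth weight.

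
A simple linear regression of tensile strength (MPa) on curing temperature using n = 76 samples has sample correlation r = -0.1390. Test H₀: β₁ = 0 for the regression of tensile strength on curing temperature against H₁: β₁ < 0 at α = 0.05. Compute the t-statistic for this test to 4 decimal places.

t = r·√(n − 2)/√(1 − r²) = -0.1390·√74/√0.980679 = -1.2074.
df = n − 2 = 74.
One-sided p ≈ 0.1156, which is ≥ 0.05, so fail to reject H₀.
The data do not give significant evidence of a linear association between curing temperature and tensile strength.

t = -1.2074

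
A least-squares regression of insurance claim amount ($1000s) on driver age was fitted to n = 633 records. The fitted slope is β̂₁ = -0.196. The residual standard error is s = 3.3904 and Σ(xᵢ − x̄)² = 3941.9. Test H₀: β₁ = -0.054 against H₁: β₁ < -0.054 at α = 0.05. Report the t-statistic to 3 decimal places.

t = -2.630

SE(β̂₁) = s/√Sₓₓ = 3.3904/√3941.9 = 0.0540005.
t = (-0.196 − (-0.054)) / 0.0540005 = -2.630.
df = n − 2 = 631.
One-sided p ≈ 0.0044, which is < 0.05, so reject H₀.
There is evidence that the true slope on driver age is below -0.054 $1000s per unit.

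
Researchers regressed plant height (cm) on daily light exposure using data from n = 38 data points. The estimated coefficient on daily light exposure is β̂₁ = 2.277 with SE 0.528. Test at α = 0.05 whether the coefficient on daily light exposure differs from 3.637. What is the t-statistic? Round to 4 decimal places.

t = -2.5758

H₀: β₁ = 3.637 vs H₁: β₁ ≠ 3.637.
t = (β̂₁ − β₁⁰)/SE = (2.277 − 3.637) / 0.528 = -2.5758.
df = n − 2 = 38 − 2 = 36.
Two-sided p ≈ 0.0143, which is < 0.05, so reject H₀.
There is evidence that the true slope on daily light exposure differs from 3.637 cm per unit.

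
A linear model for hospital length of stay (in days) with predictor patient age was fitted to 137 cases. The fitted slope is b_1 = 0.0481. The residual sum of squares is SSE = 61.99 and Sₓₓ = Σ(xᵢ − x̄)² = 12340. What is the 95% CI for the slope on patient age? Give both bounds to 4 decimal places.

MSE = SSE/(n − 2) = 61.99/135 = 0.459185.
SE(b_1) = √(MSE/Sₓₓ) = √(0.459185/12340) = 0.00610009.
df = n − 2 = 135.
t* = t_{0.025, 135} = 1.977692.
Margin = t* × SE = 1.977692 × 0.00610009 = 0.012064.
CI: 0.0481 ± 0.012064 → (0.0360, 0.0602).
With 95% confidence, each one-unit increase in patient age is associated with a change of between 0.0360 and 0.0602 days in hospital length of stay.

(0.0360, 0.0602)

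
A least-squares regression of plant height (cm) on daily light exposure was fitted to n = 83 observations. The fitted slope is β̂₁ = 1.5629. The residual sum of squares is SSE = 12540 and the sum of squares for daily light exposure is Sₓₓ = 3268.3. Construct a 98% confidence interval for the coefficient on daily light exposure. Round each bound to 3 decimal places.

MSE = SSE/(n − 2) = 12540/81 = 154.815.
SE(β̂₁) = √(MSE/Sₓₓ) = √(154.815/3268.3) = 0.217643.
df = n − 2 = 81.
t* = t_{0.01, 81} = 2.37327.
Margin = t* × SE = 2.37327 × 0.217643 = 0.51653.
CI: 1.5629 ± 0.51653 → (1.046, 2.079).
With 98% confidence, each one-unit increase in daily light exposure is associated with a change of between 1.046 and 2.079 cm in plant height.

(1.046, 2.079)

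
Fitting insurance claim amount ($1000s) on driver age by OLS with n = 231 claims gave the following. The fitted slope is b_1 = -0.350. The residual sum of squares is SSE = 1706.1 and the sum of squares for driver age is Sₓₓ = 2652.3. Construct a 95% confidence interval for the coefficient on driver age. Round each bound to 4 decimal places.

MSE = SSE/(n − 2) = 1706.1/229 = 7.45022.
SE(b_1) = √(MSE/Sₓₓ) = √(7.45022/2652.3) = 0.0529997.
df = n − 2 = 229.
t* = t_{0.025, 229} = 1.970377.
Margin = t* × SE = 1.970377 × 0.0529997 = 0.104429.
CI: -0.350 ± 0.104429 → (-0.4544, -0.2456).
With 95% confidence, each one-unit increase in driver age is associated with a change of between -0.4544 and -0.2456 $1000s in insurance claim amount.

(-0.4544, -0.2456)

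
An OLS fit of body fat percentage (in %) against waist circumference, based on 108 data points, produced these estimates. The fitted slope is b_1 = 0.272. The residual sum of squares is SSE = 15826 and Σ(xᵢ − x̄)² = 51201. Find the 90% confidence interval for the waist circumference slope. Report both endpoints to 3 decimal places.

(0.182, 0.362)

MSE = SSE/(n − 2) = 15826/106 = 149.302.
SE(b_1) = √(MSE/Sₓₓ) = √(149.302/51201) = 0.054.
df = n − 2 = 106.
t* = t_{0.05, 106} = 1.659356.
Margin = t* × SE = 1.659356 × 0.054 = 0.08961.
CI: 0.272 ± 0.08961 → (0.182, 0.362).
With 90% confidence, each one-unit increase in waist circumference is associated with a change of between 0.182 and 0.362 % in body fat percentage.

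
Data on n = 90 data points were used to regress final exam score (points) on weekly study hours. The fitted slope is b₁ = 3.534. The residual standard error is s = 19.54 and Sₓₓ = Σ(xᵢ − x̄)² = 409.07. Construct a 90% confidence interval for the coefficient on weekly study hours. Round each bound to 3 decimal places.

(1.928, 5.140)

SE(b₁) = s/√Sₓₓ = 19.54/√409.07 = 0.966108.
df = n − 2 = 88.
t* = t_{0.05, 88} = 1.662354.
Margin = t* × SE = 1.662354 × 0.966108 = 1.60601.
CI: 3.534 ± 1.60601 → (1.928, 5.140).
With 90% confidence, each one-unit increase in weekly study hours is associated with a change of between 1.928 and 5.140 points in final exam score.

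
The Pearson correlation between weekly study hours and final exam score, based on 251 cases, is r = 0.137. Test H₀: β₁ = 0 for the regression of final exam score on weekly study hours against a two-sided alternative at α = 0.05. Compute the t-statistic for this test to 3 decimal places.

t = 2.182

t = r·√(n − 2)/√(1 − r²) = 0.137·√249/√0.981231 = 2.182.
df = n − 2 = 249.
Two-sided p ≈ 0.0300, which is < 0.05, so reject H₀.
There is evidence of a linear association between weekly study hours and final exam score.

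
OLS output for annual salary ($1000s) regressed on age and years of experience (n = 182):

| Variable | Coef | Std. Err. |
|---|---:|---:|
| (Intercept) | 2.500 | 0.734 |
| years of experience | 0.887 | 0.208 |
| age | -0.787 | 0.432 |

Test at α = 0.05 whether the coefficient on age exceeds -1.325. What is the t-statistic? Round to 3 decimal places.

t = 1.245

Read off: b = -0.787, SE = 0.432 for age.
H₀: β₁ = -1.325 vs H₁: β₁ > -1.325.
t = (-0.787 − (-1.325)) / 0.432 = 1.245.
df = n − k − 1 = 182 − 2 − 1 = 179.
One-sided p ≈ 0.1073, which is ≥ 0.05, so fail to reject H₀.
The data do not give significant evidence that the true slope on age exceeds -1.325 $1000s per unit, holding the other predictors fixed.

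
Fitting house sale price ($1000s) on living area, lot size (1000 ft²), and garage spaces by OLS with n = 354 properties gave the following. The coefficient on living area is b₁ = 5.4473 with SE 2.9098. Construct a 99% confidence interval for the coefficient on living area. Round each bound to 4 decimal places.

(-2.0889, 12.9835)

df = n − k − 1 = 354 − 3 − 1 = 350.
t* = t_{0.005, 350} = 2.589949.
Margin = t* × SE = 2.589949 × 2.9098 = 7.536234.
CI: 5.4473 ± 7.536234 → (-2.0889, 12.9835).
With 99% confidence, each one-unit increase in living area is associated with a change of between -2.0889 and 12.9835 $1000s in house sale price, holding the other predictors fixed.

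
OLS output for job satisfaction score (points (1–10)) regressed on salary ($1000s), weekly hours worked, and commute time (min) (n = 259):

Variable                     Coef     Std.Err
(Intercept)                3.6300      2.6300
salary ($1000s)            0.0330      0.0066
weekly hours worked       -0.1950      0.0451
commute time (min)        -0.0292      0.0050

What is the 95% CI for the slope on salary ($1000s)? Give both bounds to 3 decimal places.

Read off: b = 0.0330, SE = 0.0066 for salary ($1000s).
df = n − k − 1 = 259 − 3 − 1 = 255.
t* = t_{0.025, 255} = 1.969311.
Margin = t* × SE = 1.969311 × 0.0066 = 0.01300.
CI: 0.0330 ± 0.01300 → (0.020, 0.046).

(0.020, 0.046)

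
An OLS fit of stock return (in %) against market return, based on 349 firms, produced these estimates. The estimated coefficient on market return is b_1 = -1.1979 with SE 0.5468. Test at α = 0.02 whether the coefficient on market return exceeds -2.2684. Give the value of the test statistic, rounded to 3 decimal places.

H₀: β₁ = -2.2684 vs H₁: β₁ > -2.2684.
t = (b_1 − β₁⁰)/SE = (-1.1979 − (-2.2684)) / 0.5468 = 1.958.
df = n − 2 = 349 − 2 = 347.
One-sided p ≈ 0.0255, which is ≥ 0.02, so fail to reject H₀.
The data do not give significant evidence that the true slope on market return exceeds -2.2684 % per unit.

t = 1.958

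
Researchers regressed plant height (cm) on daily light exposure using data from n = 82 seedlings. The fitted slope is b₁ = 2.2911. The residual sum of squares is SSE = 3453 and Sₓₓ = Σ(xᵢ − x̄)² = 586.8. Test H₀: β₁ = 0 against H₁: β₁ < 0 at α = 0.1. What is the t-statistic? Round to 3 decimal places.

t = 8.448

MSE = SSE/(n − 2) = 3453/80 = 43.1625.
SE(b₁) = √(MSE/Sₓₓ) = √(43.1625/586.8) = 0.271212.
t = 2.2911 / 0.271212 = 8.448.
df = n − 2 = 80.
One-sided p ≈ 1.0000, which is ≥ 0.1, so fail to reject H₀.
The data do not give significant evidence that the true slope on daily light exposure is negative.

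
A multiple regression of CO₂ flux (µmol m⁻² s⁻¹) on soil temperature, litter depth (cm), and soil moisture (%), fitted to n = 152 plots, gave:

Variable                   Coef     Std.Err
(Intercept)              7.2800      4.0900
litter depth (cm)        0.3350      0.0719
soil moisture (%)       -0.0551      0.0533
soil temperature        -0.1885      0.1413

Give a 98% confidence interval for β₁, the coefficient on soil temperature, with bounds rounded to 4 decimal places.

Read off: b = -0.1885, SE = 0.1413 for soil temperature.
df = n − k − 1 = 152 − 3 − 1 = 148.
t* = t_{0.01, 148} = 2.351808.
Margin = t* × SE = 2.351808 × 0.1413 = 0.332310.
CI: -0.1885 ± 0.332310 → (-0.5208, 0.1438).

(-0.5208, 0.1438)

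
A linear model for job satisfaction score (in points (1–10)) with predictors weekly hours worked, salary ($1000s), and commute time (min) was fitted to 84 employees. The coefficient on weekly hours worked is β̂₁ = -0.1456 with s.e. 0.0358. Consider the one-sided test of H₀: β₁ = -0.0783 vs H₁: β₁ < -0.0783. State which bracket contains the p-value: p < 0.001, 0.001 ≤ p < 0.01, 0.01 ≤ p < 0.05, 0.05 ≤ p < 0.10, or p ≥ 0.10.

0.01 ≤ p < 0.05

t = (-0.1456 − (-0.0783)) / 0.0358 = -1.880.
df = n − k − 1 = 84 − 3 − 1 = 80.
One-sided p = P(T_{80} < t) ≈ 0.0319.
So 0.01 ≤ p < 0.05.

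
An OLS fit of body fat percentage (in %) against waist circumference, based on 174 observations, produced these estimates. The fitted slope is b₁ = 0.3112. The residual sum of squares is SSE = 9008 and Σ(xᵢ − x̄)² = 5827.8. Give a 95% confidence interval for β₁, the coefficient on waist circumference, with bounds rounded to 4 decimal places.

MSE = SSE/(n − 2) = 9008/172 = 52.3721.
SE(b₁) = √(MSE/Sₓₓ) = √(52.3721/5827.8) = 0.0947977.
df = n − 2 = 172.
t* = t_{0.025, 172} = 1.973852.
Margin = t* × SE = 1.973852 × 0.0947977 = 0.187117.
CI: 0.3112 ± 0.187117 → (0.1241, 0.4983).
With 95% confidence, each one-unit increase in waist circumference is associated with a change of between 0.1241 and 0.4983 % in body fat percentage.

(0.1241, 0.4983)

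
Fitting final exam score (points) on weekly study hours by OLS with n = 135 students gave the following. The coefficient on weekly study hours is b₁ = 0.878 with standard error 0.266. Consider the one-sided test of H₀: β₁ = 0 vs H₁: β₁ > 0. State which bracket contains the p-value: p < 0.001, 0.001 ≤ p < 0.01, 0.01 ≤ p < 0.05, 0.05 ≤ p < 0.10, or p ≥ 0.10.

t = 0.878 / 0.266 = 3.301.
df = n − 2 = 135 − 2 = 133.
One-sided p = P(T_{133} > t) ≈ 0.0006.
So p < 0.001.

p < 0.001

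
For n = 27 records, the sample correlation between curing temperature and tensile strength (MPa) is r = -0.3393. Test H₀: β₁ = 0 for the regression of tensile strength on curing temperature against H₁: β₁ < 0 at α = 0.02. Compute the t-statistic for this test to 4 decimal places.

t = -1.8035

t = r·√(n − 2)/√(1 − r²) = -0.3393·√25/√0.884876 = -1.8035.
df = n − 2 = 25.
One-sided p ≈ 0.0417, which is ≥ 0.02, so fail to reject H₀.
The data do not give significant evidence of a linear association between curing temperature and tensile strength.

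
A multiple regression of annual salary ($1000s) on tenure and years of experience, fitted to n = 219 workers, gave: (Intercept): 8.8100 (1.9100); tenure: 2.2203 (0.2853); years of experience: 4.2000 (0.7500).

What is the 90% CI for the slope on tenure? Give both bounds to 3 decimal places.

Read off: b = 2.2203, SE = 0.2853 for tenure.
df = n − k − 1 = 219 − 2 − 1 = 216.
t* = t_{0.05, 216} = 1.651939.
Margin = t* × SE = 1.651939 × 0.2853 = 0.47130.
CI: 2.2203 ± 0.47130 → (1.749, 2.692).

(1.749, 2.692)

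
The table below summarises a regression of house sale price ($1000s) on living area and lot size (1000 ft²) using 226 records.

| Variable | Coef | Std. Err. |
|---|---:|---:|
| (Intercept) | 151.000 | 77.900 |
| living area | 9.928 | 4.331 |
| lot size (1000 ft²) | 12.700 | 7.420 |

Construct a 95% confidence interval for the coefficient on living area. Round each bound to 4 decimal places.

(1.3931, 18.4629)

Read off: b = 9.928, SE = 4.331 for living area.
df = n − k − 1 = 226 − 2 − 1 = 223.
t* = t_{0.025, 223} = 1.970659.
Margin = t* × SE = 1.970659 × 4.331 = 8.534924.
CI: 9.928 ± 8.534924 → (1.3931, 18.4629).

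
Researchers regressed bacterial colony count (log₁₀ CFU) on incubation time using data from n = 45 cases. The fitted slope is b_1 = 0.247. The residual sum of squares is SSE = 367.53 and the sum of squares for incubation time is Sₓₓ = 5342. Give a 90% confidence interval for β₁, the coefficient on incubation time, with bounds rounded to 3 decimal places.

(0.180, 0.314)

MSE = SSE/(n − 2) = 367.53/43 = 8.54721.
SE(b_1) = √(MSE/Sₓₓ) = √(8.54721/5342) = 0.04.
df = n − 2 = 43.
t* = t_{0.05, 43} = 1.681071.
Margin = t* × SE = 1.681071 × 0.04 = 0.06724.
CI: 0.247 ± 0.06724 → (0.180, 0.314).
With 90% confidence, each one-unit increase in incubation time is associated with a change of between 0.180 and 0.314 log₁₀ CFU in bacterial colony count.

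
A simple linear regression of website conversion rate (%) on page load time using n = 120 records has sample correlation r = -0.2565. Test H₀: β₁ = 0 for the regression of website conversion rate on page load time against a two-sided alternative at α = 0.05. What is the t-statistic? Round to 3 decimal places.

t = -2.883

t = r·√(n − 2)/√(1 − r²) = -0.2565·√118/√0.934208 = -2.883.
df = n − 2 = 118.
Two-sided p ≈ 0.0047, which is < 0.05, so reject H₀.
There is evidence of a linear association between page load time and website conversion rate.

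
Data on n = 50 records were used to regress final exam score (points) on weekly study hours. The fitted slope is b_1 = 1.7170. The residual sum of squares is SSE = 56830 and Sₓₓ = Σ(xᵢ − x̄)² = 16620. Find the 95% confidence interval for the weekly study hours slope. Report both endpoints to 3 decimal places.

MSE = SSE/(n − 2) = 56830/48 = 1183.96.
SE(b_1) = √(MSE/Sₓₓ) = √(1183.96/16620) = 0.266903.
df = n − 2 = 48.
t* = t_{0.025, 48} = 2.010635.
Margin = t* × SE = 2.010635 × 0.266903 = 0.53664.
CI: 1.7170 ± 0.53664 → (1.180, 2.254).
With 95% confidence, each one-unit increase in weekly study hours is associated with a change of between 1.180 and 2.254 points in final exam score.

(1.180, 2.254)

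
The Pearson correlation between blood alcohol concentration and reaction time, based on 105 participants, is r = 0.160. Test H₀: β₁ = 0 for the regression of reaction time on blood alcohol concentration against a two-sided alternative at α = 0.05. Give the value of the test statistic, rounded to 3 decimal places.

t = r·√(n − 2)/√(1 − r²) = 0.160·√103/√0.9744 = 1.645.
df = n − 2 = 103.
Two-sided p ≈ 0.1030, which is ≥ 0.05, so fail to reject H₀.
The data do not give significant evidence of a linear association between blood alcohol concentration and reaction time.

t = 1.645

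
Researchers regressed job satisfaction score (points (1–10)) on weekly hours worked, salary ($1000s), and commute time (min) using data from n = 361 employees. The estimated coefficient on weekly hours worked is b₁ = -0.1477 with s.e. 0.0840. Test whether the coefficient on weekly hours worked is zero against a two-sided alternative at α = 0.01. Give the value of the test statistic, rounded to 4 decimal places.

H₀: β₁ = 0 vs H₁: β₁ ≠ 0.
t = (b₁ − β₁⁰)/SE = -0.1477 / 0.0840 = -1.7583.
df = n − k − 1 = 361 − 3 − 1 = 357.
Two-sided p ≈ 0.0795, which is ≥ 0.01, so fail to reject H₀.
The data do not give significant evidence of an association between weekly hours worked and job satisfaction score, after adjusting for the other predictors.

t = -1.7583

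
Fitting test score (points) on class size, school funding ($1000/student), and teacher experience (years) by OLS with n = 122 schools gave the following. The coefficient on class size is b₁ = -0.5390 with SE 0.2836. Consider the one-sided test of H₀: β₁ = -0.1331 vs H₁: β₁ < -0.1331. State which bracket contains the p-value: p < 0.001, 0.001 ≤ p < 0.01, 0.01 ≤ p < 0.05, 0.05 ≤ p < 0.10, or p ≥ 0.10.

t = (-0.5390 − (-0.1331)) / 0.2836 = -1.431.
df = n − k − 1 = 122 − 3 − 1 = 118.
One-sided p = P(T_{118} < t) ≈ 0.0775.
So 0.05 ≤ p < 0.10.

0.05 ≤ p < 0.10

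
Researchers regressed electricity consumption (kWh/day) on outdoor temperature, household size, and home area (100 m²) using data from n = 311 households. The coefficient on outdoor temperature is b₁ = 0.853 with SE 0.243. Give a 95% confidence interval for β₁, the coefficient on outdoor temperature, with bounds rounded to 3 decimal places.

df = n − k − 1 = 311 − 3 − 1 = 307.
t* = t_{0.025, 307} = 1.967721.
Margin = t* × SE = 1.967721 × 0.243 = 0.47816.
CI: 0.853 ± 0.47816 → (0.375, 1.331).
With 95% confidence, each one-unit increase in outdoor temperature is associated with a change of between 0.375 and 1.331 kWh/day in electricity consumption, holding the other predictors fixed.

(0.375, 1.331)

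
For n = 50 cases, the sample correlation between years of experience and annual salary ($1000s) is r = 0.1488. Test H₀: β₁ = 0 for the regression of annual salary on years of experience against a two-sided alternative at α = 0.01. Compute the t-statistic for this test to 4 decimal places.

t = 1.0425

t = r·√(n − 2)/√(1 − r²) = 0.1488·√48/√0.977859 = 1.0425.
df = n − 2 = 48.
Two-sided p ≈ 0.3024, which is ≥ 0.01, so fail to reject H₀.
The data do not give significant evidence of a linear association between years of experience and annual salary.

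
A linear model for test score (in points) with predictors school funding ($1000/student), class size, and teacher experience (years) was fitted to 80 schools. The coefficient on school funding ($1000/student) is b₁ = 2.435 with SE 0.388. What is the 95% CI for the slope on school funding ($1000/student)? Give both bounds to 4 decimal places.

(1.6622, 3.2078)

df = n − k − 1 = 80 − 3 − 1 = 76.
t* = t_{0.025, 76} = 1.991673.
Margin = t* × SE = 1.991673 × 0.388 = 0.772769.
CI: 2.435 ± 0.772769 → (1.6622, 3.2078).
With 95% confidence, each one-unit increase in school funding ($1000/student) is associated with a change of between 1.6622 and 3.2078 points in test score, holding the other predictors fixed.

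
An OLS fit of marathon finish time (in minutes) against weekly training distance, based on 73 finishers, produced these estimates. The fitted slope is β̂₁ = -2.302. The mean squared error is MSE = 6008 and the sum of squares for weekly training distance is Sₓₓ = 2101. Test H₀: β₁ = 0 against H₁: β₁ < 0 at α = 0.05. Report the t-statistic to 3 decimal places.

SE(β̂₁) = √(MSE/Sₓₓ) = √(6008/2101) = 1.69103.
t = -2.302 / 1.69103 = -1.361.
df = n − 2 = 71.
One-sided p ≈ 0.0889, which is ≥ 0.05, so fail to reject H₀.
The data do not give significant evidence that the true slope on weekly training distance is negative.

t = -1.361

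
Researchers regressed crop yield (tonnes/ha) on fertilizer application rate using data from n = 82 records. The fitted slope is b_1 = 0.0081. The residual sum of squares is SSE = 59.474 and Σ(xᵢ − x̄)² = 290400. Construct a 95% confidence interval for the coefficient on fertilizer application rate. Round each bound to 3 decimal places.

MSE = SSE/(n − 2) = 59.474/80 = 0.743425.
SE(b_1) = √(MSE/Sₓₓ) = √(0.743425/290400) = 0.0016.
df = n − 2 = 80.
t* = t_{0.025, 80} = 1.990063.
Margin = t* × SE = 1.990063 × 0.0016 = 0.00318.
CI: 0.0081 ± 0.00318 → (0.005, 0.011).
With 95% confidence, each one-unit increase in fertilizer application rate is associated with a change of between 0.005 and 0.011 tonnes/ha in crop yield.

(0.005, 0.011)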